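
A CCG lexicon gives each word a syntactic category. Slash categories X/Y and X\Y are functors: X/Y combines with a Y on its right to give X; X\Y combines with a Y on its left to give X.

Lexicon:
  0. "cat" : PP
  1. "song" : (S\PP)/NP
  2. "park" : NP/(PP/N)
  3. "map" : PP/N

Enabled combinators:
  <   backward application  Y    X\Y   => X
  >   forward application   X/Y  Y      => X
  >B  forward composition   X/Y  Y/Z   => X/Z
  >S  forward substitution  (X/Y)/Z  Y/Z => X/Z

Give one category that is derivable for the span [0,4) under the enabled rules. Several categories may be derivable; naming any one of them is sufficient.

[0,4] S   <
  [0,1] "cat" : PP
  [1,4] S\PP   >
    [1,2] "song" : (S\PP)/NP
    [2,4] NP   >
      [2,3] "park" : NP/(PP/N)
      [3,4] "map" : PP/N

S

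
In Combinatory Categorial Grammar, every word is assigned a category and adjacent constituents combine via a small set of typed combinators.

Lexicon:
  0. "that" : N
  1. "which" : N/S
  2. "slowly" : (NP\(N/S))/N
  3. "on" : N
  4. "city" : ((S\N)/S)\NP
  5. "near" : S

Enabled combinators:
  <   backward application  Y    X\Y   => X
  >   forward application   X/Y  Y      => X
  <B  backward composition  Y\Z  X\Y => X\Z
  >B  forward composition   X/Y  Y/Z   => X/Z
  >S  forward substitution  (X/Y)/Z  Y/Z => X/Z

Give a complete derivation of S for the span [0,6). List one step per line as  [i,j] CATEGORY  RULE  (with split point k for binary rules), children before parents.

[0,1] N  lex  "that"
[1,2] N/S  lex  "which"
[2,3] (NP\(N/S))/N  lex  "slowly"
[3,4] N  lex  "on"
[2,4] NP\(N/S)  >  k=3
[1,4] NP  <  k=2
[4,5] ((S\N)/S)\NP  lex  "city"
[1,5] (S\N)/S  <  k=4
[5,6] S  lex  "near"
[1,6] S\N  >  k=5
[0,6] S  <  k=1

[0,6] S   <
  [0,1] "that" : N
  [1,6] S\N   >
    [1,5] (S\N)/S   <
      [1,4] NP   <
        [1,2] "which" : N/S
        [2,4] NP\(N/S)   >
          [2,3] "slowly" : (NP\(N/S))/N
          [3,4] "on" : N
      [4,5] "city" : ((S\N)/S)\NP
    [5,6] "near" : S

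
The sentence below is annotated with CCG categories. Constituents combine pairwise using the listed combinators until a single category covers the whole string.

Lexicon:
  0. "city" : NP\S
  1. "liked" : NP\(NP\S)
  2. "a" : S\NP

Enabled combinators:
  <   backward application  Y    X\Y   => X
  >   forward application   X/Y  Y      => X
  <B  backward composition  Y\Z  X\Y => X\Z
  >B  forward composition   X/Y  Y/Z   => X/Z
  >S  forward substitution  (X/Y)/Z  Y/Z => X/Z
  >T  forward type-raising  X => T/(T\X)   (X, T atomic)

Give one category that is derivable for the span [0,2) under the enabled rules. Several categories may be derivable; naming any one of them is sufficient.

[0,3] S   <
  [0,2] NP   <
    [0,1] "city" : NP\S
    [1,2] "liked" : NP\(NP\S)
  [2,3] "a" : S\NP

NP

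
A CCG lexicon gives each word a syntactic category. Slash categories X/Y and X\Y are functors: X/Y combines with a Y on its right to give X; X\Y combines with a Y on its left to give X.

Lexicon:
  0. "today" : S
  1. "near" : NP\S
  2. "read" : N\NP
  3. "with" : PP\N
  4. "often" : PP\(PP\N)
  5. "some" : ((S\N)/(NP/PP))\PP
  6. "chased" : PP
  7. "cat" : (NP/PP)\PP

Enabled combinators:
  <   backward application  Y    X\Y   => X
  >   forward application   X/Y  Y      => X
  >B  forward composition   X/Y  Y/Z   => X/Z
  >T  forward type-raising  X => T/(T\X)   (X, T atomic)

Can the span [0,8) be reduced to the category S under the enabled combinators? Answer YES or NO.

[0,8] S   <
  [0,3] N   <
    [0,2] NP   >
      [0,1] NP/(NP\S)   >T
        [0,1] "today" : S
      [1,2] "near" : NP\S
    [2,3] "read" : N\NP
  [3,8] S\N   >
    [3,6] (S\N)/(NP/PP)   <
      [3,5] PP   <
        [3,4] "with" : PP\N
        [4,5] "often" : PP\(PP\N)
      [5,6] "some" : ((S\N)/(NP/PP))\PP
    [6,8] NP/PP   <
      [6,7] "chased" : PP
      [7,8] "cat" : (NP/PP)\PP

YES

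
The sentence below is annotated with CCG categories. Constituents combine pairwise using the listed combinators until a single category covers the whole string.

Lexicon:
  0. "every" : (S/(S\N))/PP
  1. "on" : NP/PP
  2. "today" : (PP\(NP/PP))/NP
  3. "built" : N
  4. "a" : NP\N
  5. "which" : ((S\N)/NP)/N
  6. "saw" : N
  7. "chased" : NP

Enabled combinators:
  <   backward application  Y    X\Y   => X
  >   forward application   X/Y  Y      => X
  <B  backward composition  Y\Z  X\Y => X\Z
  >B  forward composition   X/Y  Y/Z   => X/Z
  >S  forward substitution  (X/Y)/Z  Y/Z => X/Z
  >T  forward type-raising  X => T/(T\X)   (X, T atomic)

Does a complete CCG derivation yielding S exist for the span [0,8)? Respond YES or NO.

[0,8] S   >
  [0,5] S/(S\N)   >
    [0,1] "every" : (S/(S\N))/PP
    [1,5] PP   <
      [1,2] "on" : NP/PP
      [2,5] PP\(NP/PP)   >
        [2,3] "today" : (PP\(NP/PP))/NP
        [3,5] NP   <
          [3,4] "built" : N
          [4,5] "a" : NP\N
  [5,8] S\N   >
    [5,7] (S\N)/NP   >
      [5,6] "which" : ((S\N)/NP)/N
      [6,7] "saw" : N
    [7,8] "chased" : NP

YES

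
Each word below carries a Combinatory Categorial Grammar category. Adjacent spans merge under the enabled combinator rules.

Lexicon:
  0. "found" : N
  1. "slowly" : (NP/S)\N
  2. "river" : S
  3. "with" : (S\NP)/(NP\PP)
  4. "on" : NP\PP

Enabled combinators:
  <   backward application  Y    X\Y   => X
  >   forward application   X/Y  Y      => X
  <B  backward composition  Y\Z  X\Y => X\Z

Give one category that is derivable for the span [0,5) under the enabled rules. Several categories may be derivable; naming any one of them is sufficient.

S

[0,5] S   <
  [0,3] NP   >
    [0,2] NP/S   <
      [0,1] "found" : N
      [1,2] "slowly" : (NP/S)\N
    [2,3] "river" : S
  [3,5] S\NP   >
    [3,4] "with" : (S\NP)/(NP\PP)
    [4,5] "on" : NP\PP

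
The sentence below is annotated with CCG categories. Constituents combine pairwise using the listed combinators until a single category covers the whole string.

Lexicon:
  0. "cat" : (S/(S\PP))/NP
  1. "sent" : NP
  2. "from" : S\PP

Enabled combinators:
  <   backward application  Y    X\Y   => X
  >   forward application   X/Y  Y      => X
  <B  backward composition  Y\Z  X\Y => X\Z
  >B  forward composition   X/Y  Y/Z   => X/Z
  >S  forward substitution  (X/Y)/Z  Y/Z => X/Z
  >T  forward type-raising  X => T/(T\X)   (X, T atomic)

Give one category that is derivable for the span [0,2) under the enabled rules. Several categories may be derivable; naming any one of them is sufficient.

S/(S\PP)

[0,3] S   >
  [0,2] S/(S\PP)   >
    [0,1] "cat" : (S/(S\PP))/NP
    [1,2] "sent" : NP
  [2,3] "from" : S\PP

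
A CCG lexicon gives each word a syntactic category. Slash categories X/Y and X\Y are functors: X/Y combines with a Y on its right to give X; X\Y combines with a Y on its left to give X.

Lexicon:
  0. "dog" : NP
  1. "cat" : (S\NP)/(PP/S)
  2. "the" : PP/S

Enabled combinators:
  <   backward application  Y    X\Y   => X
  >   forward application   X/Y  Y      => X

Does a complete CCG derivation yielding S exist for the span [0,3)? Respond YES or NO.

[0,3] S   <
  [0,1] "dog" : NP
  [1,3] S\NP   >
    [1,2] "cat" : (S\NP)/(PP/S)
    [2,3] "the" : PP/S

YES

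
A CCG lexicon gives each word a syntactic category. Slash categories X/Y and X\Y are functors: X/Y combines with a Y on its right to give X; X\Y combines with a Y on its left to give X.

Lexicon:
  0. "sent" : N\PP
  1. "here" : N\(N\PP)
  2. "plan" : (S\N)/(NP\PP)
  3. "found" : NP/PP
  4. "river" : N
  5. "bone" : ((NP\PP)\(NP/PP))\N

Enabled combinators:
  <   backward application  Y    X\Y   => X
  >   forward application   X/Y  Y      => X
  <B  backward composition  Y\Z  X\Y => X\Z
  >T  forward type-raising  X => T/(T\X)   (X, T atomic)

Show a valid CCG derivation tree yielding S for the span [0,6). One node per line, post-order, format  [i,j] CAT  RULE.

[0,6] S   <
  [0,2] N   <
    [0,1] "sent" : N\PP
    [1,2] "here" : N\(N\PP)
  [2,6] S\N   >
    [2,3] "plan" : (S\N)/(NP\PP)
    [3,6] NP\PP   <
      [3,4] "found" : NP/PP
      [4,6] (NP\PP)\(NP/PP)   <
        [4,5] "river" : N
        [5,6] "bone" : ((NP\PP)\(NP/PP))\N

[0,1] N\PP  lex  "sent"
[1,2] N\(N\PP)  lex  "here"
[0,2] N  <  k=1
[2,3] (S\N)/(NP\PP)  lex  "plan"
[3,4] NP/PP  lex  "found"
[4,5] N  lex  "river"
[5,6] ((NP\PP)\(NP/PP))\N  lex  "bone"
[4,6] (NP\PP)\(NP/PP)  <  k=5
[3,6] NP\PP  <  k=4
[2,6] S\N  >  k=3
[0,6] S  <  k=2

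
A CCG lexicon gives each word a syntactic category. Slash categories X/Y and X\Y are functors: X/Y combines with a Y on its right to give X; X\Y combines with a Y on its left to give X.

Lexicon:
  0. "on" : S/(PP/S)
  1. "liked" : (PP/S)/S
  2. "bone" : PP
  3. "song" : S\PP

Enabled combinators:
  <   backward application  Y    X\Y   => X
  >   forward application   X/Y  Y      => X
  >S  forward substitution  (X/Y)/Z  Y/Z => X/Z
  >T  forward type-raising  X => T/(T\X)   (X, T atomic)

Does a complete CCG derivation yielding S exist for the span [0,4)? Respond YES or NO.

[0,4] S   >
  [0,1] "on" : S/(PP/S)
  [1,4] PP/S   >
    [1,2] "liked" : (PP/S)/S
    [2,4] S   <
      [2,3] "bone" : PP
      [3,4] "song" : S\PP

YES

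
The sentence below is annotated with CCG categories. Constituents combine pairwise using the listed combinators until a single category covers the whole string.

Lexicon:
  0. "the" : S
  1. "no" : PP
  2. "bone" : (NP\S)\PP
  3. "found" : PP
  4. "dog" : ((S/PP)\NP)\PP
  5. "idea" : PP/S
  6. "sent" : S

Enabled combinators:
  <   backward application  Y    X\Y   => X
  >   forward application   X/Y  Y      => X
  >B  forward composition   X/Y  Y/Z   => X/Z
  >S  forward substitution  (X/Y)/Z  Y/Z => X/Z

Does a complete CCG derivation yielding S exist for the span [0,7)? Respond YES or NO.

YES

[0,7] S   >
  [0,5] S/PP   <
    [0,3] NP   <
      [0,1] "the" : S
      [1,3] NP\S   <
        [1,2] "no" : PP
        [2,3] "bone" : (NP\S)\PP
    [3,5] (S/PP)\NP   <
      [3,4] "found" : PP
      [4,5] "dog" : ((S/PP)\NP)\PP
  [5,7] PP   >
    [5,6] "idea" : PP/S
    [6,7] "sent" : S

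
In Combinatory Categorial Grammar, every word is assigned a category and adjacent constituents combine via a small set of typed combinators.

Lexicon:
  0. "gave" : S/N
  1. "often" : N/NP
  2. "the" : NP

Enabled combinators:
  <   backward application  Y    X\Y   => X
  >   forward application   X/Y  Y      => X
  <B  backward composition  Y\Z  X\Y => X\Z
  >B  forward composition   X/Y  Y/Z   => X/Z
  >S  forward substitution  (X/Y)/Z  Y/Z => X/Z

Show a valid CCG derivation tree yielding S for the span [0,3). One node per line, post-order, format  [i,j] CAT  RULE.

[0,3] S   >
  [0,1] "gave" : S/N
  [1,3] N   >
    [1,2] "often" : N/NP
    [2,3] "the" : NP

[0,1] S/N  lex  "gave"
[1,2] N/NP  lex  "often"
[2,3] NP  lex  "the"
[1,3] N  >  k=2
[0,3] S  >  k=1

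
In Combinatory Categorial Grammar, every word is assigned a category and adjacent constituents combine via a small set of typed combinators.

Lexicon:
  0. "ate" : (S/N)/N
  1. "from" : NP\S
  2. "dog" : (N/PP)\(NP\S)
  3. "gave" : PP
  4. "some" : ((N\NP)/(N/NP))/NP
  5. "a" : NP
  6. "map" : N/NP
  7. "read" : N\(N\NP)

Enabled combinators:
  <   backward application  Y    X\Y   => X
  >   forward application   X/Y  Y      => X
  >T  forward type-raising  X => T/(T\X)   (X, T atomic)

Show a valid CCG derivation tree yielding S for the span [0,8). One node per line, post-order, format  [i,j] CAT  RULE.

[0,1] (S/N)/N  lex  "ate"
[1,2] NP\S  lex  "from"
[2,3] (N/PP)\(NP\S)  lex  "dog"
[1,3] N/PP  <  k=2
[3,4] PP  lex  "gave"
[1,4] N  >  k=3
[0,4] S/N  >  k=1
[4,5] ((N\NP)/(N/NP))/NP  lex  "some"
[5,6] NP  lex  "a"
[4,6] (N\NP)/(N/NP)  >  k=5
[6,7] N/NP  lex  "map"
[4,7] N\NP  >  k=6
[7,8] N\(N\NP)  lex  "read"
[4,8] N  <  k=7
[0,8] S  >  k=4

[0,8] S   >
  [0,4] S/N   >
    [0,1] "ate" : (S/N)/N
    [1,4] N   >
      [1,3] N/PP   <
        [1,2] "from" : NP\S
        [2,3] "dog" : (N/PP)\(NP\S)
      [3,4] "gave" : PP
  [4,8] N   <
    [4,7] N\NP   >
      [4,6] (N\NP)/(N/NP)   >
        [4,5] "some" : ((N\NP)/(N/NP))/NP
        [5,6] "a" : NP
      [6,7] "map" : N/NP
    [7,8] "read" : N\(N\NP)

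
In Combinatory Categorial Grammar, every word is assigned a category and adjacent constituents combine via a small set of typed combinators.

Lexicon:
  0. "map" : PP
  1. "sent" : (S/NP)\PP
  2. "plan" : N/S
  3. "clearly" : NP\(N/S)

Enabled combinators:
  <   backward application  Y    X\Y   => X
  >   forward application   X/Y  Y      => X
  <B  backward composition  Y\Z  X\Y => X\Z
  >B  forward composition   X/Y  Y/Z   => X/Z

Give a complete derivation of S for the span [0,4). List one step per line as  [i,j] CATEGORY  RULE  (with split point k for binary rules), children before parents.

[0,4] S   >
  [0,2] S/NP   <
    [0,1] "map" : PP
    [1,2] "sent" : (S/NP)\PP
  [2,4] NP   <
    [2,3] "plan" : N/S
    [3,4] "clearly" : NP\(N/S)

[0,1] PP  lex  "map"
[1,2] (S/NP)\PP  lex  "sent"
[0,2] S/NP  <  k=1
[2,3] N/S  lex  "plan"
[3,4] NP\(N/S)  lex  "clearly"
[2,4] NP  <  k=3
[0,4] S  >  k=2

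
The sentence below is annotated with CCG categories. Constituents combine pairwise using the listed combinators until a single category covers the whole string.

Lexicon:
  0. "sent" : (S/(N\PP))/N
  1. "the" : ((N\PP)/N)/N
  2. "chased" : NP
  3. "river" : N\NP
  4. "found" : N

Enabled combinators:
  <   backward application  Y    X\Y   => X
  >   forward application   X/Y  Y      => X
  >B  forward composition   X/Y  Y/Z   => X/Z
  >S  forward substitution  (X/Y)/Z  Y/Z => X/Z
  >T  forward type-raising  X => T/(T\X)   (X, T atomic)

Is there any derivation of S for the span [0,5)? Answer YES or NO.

[0,5] S   >
  [0,4] S/N   >S
    [0,1] "sent" : (S/(N\PP))/N
    [1,4] (N\PP)/N   >
      [1,2] "the" : ((N\PP)/N)/N
      [2,4] N   >
        [2,3] N/(N\NP)   >T
          [2,3] "chased" : NP
        [3,4] "river" : N\NP
  [4,5] "found" : N

YES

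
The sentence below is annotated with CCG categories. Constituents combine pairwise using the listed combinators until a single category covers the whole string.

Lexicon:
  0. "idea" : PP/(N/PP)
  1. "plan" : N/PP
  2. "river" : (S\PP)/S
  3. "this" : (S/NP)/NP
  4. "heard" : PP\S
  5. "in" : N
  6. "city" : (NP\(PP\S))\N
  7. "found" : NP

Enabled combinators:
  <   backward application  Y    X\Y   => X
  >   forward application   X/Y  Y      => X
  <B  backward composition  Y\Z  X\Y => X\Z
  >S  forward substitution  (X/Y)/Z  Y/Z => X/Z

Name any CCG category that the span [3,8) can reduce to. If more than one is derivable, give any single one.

S

[0,8] S   <
  [0,2] PP   >
    [0,1] "idea" : PP/(N/PP)
    [1,2] "plan" : N/PP
  [2,8] S\PP   >
    [2,3] "river" : (S\PP)/S
    [3,8] S   >
      [3,7] S/NP   >
        [3,4] "this" : (S/NP)/NP
        [4,7] NP   <
          [4,5] "heard" : PP\S
          [5,7] NP\(PP\S)   <
            [5,6] "in" : N
            [6,7] "city" : (NP\(PP\S))\N
      [7,8] "found" : NP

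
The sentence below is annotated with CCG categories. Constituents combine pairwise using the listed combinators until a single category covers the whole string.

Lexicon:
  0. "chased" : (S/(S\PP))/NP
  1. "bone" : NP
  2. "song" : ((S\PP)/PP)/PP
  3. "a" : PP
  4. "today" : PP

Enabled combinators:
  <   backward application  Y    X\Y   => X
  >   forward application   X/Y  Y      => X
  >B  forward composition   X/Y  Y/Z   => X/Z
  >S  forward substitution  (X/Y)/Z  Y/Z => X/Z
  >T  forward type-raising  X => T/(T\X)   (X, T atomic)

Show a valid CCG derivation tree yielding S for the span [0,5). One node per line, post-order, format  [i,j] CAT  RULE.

[0,1] (S/(S\PP))/NP  lex  "chased"
[1,2] NP  lex  "bone"
[0,2] S/(S\PP)  >  k=1
[2,3] ((S\PP)/PP)/PP  lex  "song"
[3,4] PP  lex  "a"
[2,4] (S\PP)/PP  >  k=3
[4,5] PP  lex  "today"
[2,5] S\PP  >  k=4
[0,5] S  >  k=2

[0,5] S   >
  [0,2] S/(S\PP)   >
    [0,1] "chased" : (S/(S\PP))/NP
    [1,2] "bone" : NP
  [2,5] S\PP   >
    [2,4] (S\PP)/PP   >
      [2,3] "song" : ((S\PP)/PP)/PP
      [3,4] "a" : PP
    [4,5] "today" : PP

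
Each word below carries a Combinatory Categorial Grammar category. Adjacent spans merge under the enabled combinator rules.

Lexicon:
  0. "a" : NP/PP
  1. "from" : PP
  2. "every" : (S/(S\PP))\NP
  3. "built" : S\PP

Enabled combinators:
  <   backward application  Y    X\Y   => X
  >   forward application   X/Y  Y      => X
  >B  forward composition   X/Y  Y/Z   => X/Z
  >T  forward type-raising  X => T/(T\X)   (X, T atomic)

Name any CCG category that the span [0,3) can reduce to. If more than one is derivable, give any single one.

S/(S\PP)

[0,4] S   >
  [0,3] S/(S\PP)   <
    [0,2] NP   >
      [0,1] "a" : NP/PP
      [1,2] "from" : PP
    [2,3] "every" : (S/(S\PP))\NP
  [3,4] "built" : S\PP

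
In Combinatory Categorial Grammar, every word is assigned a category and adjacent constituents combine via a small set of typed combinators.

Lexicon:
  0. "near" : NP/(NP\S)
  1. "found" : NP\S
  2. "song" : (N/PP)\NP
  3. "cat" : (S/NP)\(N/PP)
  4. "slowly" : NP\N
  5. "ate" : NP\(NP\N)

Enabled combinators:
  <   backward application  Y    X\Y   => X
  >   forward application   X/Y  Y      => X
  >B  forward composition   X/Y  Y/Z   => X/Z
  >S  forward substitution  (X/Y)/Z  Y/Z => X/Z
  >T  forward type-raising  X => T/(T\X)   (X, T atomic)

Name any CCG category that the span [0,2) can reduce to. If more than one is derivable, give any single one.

[0,6] S   >
  [0,4] S/NP   <
    [0,3] N/PP   <
      [0,2] NP   >
        [0,1] "near" : NP/(NP\S)
        [1,2] "found" : NP\S
      [2,3] "song" : (N/PP)\NP
    [3,4] "cat" : (S/NP)\(N/PP)
  [4,6] NP   <
    [4,5] "slowly" : NP\N
    [5,6] "ate" : NP\(NP\N)

NP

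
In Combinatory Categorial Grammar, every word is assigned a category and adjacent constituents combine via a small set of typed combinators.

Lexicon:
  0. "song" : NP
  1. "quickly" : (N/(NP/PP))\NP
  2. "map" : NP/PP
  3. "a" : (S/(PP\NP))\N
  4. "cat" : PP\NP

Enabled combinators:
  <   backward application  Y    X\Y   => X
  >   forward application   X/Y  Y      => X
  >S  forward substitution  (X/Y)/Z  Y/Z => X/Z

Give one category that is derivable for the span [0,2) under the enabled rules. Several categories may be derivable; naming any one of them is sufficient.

[0,5] S   >
  [0,4] S/(PP\NP)   <
    [0,3] N   >
      [0,2] N/(NP/PP)   <
        [0,1] "song" : NP
        [1,2] "quickly" : (N/(NP/PP))\NP
      [2,3] "map" : NP/PP
    [3,4] "a" : (S/(PP\NP))\N
  [4,5] "cat" : PP\NP

N/(NP/PP)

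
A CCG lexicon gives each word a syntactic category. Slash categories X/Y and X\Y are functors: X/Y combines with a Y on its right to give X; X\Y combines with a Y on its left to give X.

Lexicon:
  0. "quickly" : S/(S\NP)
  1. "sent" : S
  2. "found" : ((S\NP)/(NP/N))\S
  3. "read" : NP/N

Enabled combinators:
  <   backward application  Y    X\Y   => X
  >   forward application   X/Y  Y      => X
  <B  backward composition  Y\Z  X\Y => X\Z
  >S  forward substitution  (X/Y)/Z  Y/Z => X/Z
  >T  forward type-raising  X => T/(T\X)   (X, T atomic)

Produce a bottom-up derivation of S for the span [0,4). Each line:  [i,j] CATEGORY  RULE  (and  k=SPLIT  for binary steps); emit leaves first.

[0,1] S/(S\NP)  lex  "quickly"
[1,2] S  lex  "sent"
[2,3] ((S\NP)/(NP/N))\S  lex  "found"
[1,3] (S\NP)/(NP/N)  <  k=2
[3,4] NP/N  lex  "read"
[1,4] S\NP  >  k=3
[0,4] S  >  k=1

[0,4] S   >
  [0,1] "quickly" : S/(S\NP)
  [1,4] S\NP   >
    [1,3] (S\NP)/(NP/N)   <
      [1,2] "sent" : S
      [2,3] "found" : ((S\NP)/(NP/N))\S
    [3,4] "read" : NP/N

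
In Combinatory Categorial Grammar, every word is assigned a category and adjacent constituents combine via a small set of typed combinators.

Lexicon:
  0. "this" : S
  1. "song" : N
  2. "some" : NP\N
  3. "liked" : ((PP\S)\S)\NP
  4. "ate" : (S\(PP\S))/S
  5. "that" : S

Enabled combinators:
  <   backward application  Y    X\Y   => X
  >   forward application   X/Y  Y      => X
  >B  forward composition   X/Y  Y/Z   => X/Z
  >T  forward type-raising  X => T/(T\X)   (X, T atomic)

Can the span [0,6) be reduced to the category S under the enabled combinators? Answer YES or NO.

[0,6] S   <
  [0,4] PP\S   <
    [0,1] "this" : S
    [1,4] (PP\S)\S   <
      [1,3] NP   <
        [1,2] "song" : N
        [2,3] "some" : NP\N
      [3,4] "liked" : ((PP\S)\S)\NP
  [4,6] S\(PP\S)   >
    [4,5] "ate" : (S\(PP\S))/S
    [5,6] "that" : S

YES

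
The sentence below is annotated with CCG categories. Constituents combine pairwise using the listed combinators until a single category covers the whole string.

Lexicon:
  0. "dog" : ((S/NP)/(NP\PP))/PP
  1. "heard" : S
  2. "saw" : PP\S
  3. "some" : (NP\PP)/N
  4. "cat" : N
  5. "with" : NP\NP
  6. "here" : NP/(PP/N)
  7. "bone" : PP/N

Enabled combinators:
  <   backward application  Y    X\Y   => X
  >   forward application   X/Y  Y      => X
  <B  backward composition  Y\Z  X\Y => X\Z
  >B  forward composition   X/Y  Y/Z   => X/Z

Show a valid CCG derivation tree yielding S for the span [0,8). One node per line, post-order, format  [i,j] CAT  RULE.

[0,8] S   >
  [0,6] S/NP   >
    [0,3] (S/NP)/(NP\PP)   >
      [0,1] "dog" : ((S/NP)/(NP\PP))/PP
      [1,3] PP   <
        [1,2] "heard" : S
        [2,3] "saw" : PP\S
    [3,6] NP\PP   <B
      [3,5] NP\PP   >
        [3,4] "some" : (NP\PP)/N
        [4,5] "cat" : N
      [5,6] "with" : NP\NP
  [6,8] NP   >
    [6,7] "here" : NP/(PP/N)
    [7,8] "bone" : PP/N

[0,1] ((S/NP)/(NP\PP))/PP  lex  "dog"
[1,2] S  lex  "heard"
[2,3] PP\S  lex  "saw"
[1,3] PP  <  k=2
[0,3] (S/NP)/(NP\PP)  >  k=1
[3,4] (NP\PP)/N  lex  "some"
[4,5] N  lex  "cat"
[3,5] NP\PP  >  k=4
[5,6] NP\NP  lex  "with"
[3,6] NP\PP  <B  k=5
[0,6] S/NP  >  k=3
[6,7] NP/(PP/N)  lex  "here"
[7,8] PP/N  lex  "bone"
[6,8] NP  >  k=7
[0,8] S  >  k=6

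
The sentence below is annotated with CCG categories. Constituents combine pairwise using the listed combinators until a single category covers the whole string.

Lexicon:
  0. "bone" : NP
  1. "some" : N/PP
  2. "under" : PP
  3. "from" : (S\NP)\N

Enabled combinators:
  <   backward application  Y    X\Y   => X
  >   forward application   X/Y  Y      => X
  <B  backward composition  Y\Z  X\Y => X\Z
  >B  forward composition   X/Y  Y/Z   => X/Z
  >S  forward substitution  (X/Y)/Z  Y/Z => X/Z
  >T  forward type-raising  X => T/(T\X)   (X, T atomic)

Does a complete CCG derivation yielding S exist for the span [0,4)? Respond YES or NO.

YES

[0,4] S   <
  [0,1] "bone" : NP
  [1,4] S\NP   <
    [1,3] N   >
      [1,2] "some" : N/PP
      [2,3] "under" : PP
    [3,4] "from" : (S\NP)\N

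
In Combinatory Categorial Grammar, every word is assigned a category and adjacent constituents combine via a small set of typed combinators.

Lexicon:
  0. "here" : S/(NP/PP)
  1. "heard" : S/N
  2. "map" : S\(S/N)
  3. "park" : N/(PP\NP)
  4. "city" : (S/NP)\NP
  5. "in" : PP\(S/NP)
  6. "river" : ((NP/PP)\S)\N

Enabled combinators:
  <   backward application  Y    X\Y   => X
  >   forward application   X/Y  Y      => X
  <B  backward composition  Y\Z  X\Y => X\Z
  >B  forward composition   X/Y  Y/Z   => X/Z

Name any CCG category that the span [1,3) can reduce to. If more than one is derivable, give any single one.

[0,7] S   >
  [0,1] "here" : S/(NP/PP)
  [1,7] NP/PP   <
    [1,3] S   <
      [1,2] "heard" : S/N
      [2,3] "map" : S\(S/N)
    [3,7] (NP/PP)\S   <
      [3,6] N   >
        [3,4] "park" : N/(PP\NP)
        [4,6] PP\NP   <B
          [4,5] "city" : (S/NP)\NP
          [5,6] "in" : PP\(S/NP)
      [6,7] "river" : ((NP/PP)\S)\N

S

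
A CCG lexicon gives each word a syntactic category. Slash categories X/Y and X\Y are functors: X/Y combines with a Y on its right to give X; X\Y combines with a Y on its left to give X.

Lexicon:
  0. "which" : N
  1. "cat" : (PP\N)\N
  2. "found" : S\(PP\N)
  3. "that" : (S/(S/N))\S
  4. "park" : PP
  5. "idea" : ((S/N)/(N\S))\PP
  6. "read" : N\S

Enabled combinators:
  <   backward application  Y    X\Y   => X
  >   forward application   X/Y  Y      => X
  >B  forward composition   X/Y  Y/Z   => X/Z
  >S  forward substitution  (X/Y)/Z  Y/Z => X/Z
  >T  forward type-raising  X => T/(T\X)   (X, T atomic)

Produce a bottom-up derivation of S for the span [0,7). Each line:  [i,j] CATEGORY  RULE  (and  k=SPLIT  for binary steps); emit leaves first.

[0,1] N  lex  "which"
[1,2] (PP\N)\N  lex  "cat"
[0,2] PP\N  <  k=1
[2,3] S\(PP\N)  lex  "found"
[0,3] S  <  k=2
[3,4] (S/(S/N))\S  lex  "that"
[0,4] S/(S/N)  <  k=3
[4,5] PP  lex  "park"
[5,6] ((S/N)/(N\S))\PP  lex  "idea"
[4,6] (S/N)/(N\S)  <  k=5
[6,7] N\S  lex  "read"
[4,7] S/N  >  k=6
[0,7] S  >  k=4

[0,7] S   >
  [0,4] S/(S/N)   <
    [0,3] S   <
      [0,2] PP\N   <
        [0,1] "which" : N
        [1,2] "cat" : (PP\N)\N
      [2,3] "found" : S\(PP\N)
    [3,4] "that" : (S/(S/N))\S
  [4,7] S/N   >
    [4,6] (S/N)/(N\S)   <
      [4,5] "park" : PP
      [5,6] "idea" : ((S/N)/(N\S))\PP
    [6,7] "read" : N\S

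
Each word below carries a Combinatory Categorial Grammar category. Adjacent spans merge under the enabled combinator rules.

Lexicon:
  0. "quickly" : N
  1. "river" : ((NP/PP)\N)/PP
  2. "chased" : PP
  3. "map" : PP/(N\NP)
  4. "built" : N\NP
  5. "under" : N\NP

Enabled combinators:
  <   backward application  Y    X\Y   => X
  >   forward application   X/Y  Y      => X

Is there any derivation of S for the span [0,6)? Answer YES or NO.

NO

N ((NP/PP)\N)/PP PP PP/(N\NP) N\NP N\NP
CKY chart[0,6] = {N}; S ∉ chart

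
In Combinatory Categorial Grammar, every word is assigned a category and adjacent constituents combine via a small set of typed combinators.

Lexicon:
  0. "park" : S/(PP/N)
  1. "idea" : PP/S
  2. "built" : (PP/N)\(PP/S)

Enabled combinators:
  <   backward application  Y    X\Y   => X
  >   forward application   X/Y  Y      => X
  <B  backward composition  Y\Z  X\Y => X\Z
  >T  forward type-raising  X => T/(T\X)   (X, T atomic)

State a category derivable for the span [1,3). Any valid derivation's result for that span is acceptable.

PP/N

[0,3] S   >
  [0,1] "park" : S/(PP/N)
  [1,3] PP/N   <
    [1,2] "idea" : PP/S
    [2,3] "built" : (PP/N)\(PP/S)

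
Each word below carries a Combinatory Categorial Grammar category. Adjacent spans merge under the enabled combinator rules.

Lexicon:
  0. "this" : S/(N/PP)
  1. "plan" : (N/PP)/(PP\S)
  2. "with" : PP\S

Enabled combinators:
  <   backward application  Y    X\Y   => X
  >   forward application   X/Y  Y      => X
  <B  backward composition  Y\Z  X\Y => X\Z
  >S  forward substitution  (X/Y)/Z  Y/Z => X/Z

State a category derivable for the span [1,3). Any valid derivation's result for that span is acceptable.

N/PP

[0,3] S   >
  [0,1] "this" : S/(N/PP)
  [1,3] N/PP   >
    [1,2] "plan" : (N/PP)/(PP\S)
    [2,3] "with" : PP\S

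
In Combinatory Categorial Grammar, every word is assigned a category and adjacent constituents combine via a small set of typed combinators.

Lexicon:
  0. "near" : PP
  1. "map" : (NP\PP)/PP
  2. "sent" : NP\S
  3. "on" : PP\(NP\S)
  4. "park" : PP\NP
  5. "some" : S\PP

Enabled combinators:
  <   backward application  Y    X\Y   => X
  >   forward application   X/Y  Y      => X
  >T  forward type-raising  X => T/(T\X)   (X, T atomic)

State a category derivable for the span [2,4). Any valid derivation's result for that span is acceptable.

PP

[0,6] S   <
  [0,5] PP   <
    [0,4] NP   <
      [0,1] "near" : PP
      [1,4] NP\PP   >
        [1,2] "map" : (NP\PP)/PP
        [2,4] PP   <
          [2,3] "sent" : NP\S
          [3,4] "on" : PP\(NP\S)
    [4,5] "park" : PP\NP
  [5,6] "some" : S\PP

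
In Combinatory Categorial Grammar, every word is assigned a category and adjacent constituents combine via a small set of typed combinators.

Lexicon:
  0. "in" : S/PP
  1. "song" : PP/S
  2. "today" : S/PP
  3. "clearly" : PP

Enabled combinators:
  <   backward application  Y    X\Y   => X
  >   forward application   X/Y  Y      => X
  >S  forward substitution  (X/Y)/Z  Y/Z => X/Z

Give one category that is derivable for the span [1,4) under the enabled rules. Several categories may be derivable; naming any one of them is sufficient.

PP

[0,4] S   >
  [0,1] "in" : S/PP
  [1,4] PP   >
    [1,2] "song" : PP/S
    [2,4] S   >
      [2,3] "today" : S/PP
      [3,4] "clearly" : PP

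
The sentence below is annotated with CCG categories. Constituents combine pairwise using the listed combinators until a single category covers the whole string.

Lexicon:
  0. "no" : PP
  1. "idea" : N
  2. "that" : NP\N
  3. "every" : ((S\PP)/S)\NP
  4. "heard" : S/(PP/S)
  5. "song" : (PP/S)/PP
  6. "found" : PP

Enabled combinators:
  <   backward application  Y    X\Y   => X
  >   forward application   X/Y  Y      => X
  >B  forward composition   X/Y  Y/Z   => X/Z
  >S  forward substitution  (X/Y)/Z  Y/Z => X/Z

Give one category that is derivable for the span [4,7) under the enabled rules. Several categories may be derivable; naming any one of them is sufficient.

S

[0,7] S   <
  [0,1] "no" : PP
  [1,7] S\PP   >
    [1,4] (S\PP)/S   <
      [1,3] NP   <
        [1,2] "idea" : N
        [2,3] "that" : NP\N
      [3,4] "every" : ((S\PP)/S)\NP
    [4,7] S   >
      [4,5] "heard" : S/(PP/S)
      [5,7] PP/S   >
        [5,6] "song" : (PP/S)/PP
        [6,7] "found" : PP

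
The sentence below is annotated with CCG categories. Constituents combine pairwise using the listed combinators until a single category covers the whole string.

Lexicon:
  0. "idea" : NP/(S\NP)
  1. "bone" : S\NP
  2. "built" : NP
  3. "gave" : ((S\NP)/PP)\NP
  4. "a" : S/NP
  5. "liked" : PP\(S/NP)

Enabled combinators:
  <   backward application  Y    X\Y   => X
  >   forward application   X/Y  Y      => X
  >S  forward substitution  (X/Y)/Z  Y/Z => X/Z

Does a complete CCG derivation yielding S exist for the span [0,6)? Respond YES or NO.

YES

[0,6] S   <
  [0,2] NP   >
    [0,1] "idea" : NP/(S\NP)
    [1,2] "bone" : S\NP
  [2,6] S\NP   >
    [2,4] (S\NP)/PP   <
      [2,3] "built" : NP
      [3,4] "gave" : ((S\NP)/PP)\NP
    [4,6] PP   <
      [4,5] "a" : S/NP
      [5,6] "liked" : PP\(S/NP)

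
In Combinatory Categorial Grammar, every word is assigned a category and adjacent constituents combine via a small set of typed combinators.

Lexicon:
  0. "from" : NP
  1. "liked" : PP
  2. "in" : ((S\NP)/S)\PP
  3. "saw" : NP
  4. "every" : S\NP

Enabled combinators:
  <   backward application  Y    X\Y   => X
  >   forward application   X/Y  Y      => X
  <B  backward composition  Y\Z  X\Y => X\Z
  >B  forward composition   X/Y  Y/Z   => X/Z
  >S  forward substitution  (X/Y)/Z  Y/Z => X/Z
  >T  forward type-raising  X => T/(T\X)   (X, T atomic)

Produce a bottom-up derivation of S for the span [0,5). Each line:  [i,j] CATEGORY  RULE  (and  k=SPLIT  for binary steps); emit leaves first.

[0,1] NP  lex  "from"
[0,1] S/(S\NP)  >T
[1,2] PP  lex  "liked"
[2,3] ((S\NP)/S)\PP  lex  "in"
[1,3] (S\NP)/S  <  k=2
[3,4] NP  lex  "saw"
[3,4] S/(S\NP)  >T
[4,5] S\NP  lex  "every"
[3,5] S  >  k=4
[1,5] S\NP  >  k=3
[0,5] S  >  k=1

[0,5] S   >
  [0,1] S/(S\NP)   >T
    [0,1] "from" : NP
  [1,5] S\NP   >
    [1,3] (S\NP)/S   <
      [1,2] "liked" : PP
      [2,3] "in" : ((S\NP)/S)\PP
    [3,5] S   >
      [3,4] S/(S\NP)   >T
        [3,4] "saw" : NP
      [4,5] "every" : S\NP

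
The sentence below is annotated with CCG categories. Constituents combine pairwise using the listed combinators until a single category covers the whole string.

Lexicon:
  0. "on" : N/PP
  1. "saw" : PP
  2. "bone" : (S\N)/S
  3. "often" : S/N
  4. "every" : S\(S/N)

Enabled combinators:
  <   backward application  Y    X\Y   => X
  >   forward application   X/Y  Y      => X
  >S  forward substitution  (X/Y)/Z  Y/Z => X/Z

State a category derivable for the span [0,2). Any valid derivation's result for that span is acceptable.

[0,5] S   <
  [0,2] N   >
    [0,1] "on" : N/PP
    [1,2] "saw" : PP
  [2,5] S\N   >
    [2,3] "bone" : (S\N)/S
    [3,5] S   <
      [3,4] "often" : S/N
      [4,5] "every" : S\(S/N)

N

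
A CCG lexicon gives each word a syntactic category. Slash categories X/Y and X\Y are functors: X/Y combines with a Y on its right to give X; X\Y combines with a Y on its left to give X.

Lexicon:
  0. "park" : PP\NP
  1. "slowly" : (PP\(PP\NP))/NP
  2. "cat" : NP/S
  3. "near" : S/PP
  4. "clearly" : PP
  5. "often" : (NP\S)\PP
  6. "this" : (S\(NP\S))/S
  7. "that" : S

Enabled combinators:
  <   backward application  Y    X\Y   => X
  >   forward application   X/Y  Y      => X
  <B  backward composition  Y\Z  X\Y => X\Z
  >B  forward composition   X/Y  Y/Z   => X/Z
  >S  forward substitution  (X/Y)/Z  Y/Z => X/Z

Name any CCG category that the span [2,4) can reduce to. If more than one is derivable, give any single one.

NP/PP

[0,8] S   <
  [0,5] PP   <
    [0,1] "park" : PP\NP
    [1,5] PP\(PP\NP)   >
      [1,2] "slowly" : (PP\(PP\NP))/NP
      [2,5] NP   >
        [2,4] NP/PP   >B
          [2,3] "cat" : NP/S
          [3,4] "near" : S/PP
        [4,5] "clearly" : PP
  [5,8] S\PP   <B
    [5,6] "often" : (NP\S)\PP
    [6,8] S\(NP\S)   >
      [6,7] "this" : (S\(NP\S))/S
      [7,8] "that" : S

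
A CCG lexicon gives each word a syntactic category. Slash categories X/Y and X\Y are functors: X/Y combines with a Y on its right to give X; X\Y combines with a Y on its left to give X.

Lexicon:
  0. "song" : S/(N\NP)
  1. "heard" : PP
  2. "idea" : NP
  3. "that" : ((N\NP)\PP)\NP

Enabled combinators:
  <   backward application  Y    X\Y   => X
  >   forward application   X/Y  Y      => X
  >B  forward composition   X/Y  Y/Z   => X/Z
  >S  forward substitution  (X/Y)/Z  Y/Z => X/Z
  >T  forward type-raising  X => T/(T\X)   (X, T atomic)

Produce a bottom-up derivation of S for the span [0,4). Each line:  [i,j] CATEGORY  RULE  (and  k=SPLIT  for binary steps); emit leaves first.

[0,4] S   >
  [0,1] "song" : S/(N\NP)
  [1,4] N\NP   <
    [1,2] "heard" : PP
    [2,4] (N\NP)\PP   <
      [2,3] "idea" : NP
      [3,4] "that" : ((N\NP)\PP)\NP

[0,1] S/(N\NP)  lex  "song"
[1,2] PP  lex  "heard"
[2,3] NP  lex  "idea"
[3,4] ((N\NP)\PP)\NP  lex  "that"
[2,4] (N\NP)\PP  <  k=3
[1,4] N\NP  <  k=2
[0,4] S  >  k=1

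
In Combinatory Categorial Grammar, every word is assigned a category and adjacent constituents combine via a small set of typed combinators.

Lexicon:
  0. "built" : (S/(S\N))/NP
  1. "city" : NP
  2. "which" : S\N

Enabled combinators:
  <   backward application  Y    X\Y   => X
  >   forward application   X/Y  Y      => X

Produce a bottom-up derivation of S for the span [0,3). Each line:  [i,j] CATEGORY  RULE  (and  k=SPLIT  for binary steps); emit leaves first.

[0,3] S   >
  [0,2] S/(S\N)   >
    [0,1] "built" : (S/(S\N))/NP
    [1,2] "city" : NP
  [2,3] "which" : S\N

[0,1] (S/(S\N))/NP  lex  "built"
[1,2] NP  lex  "city"
[0,2] S/(S\N)  >  k=1
[2,3] S\N  lex  "which"
[0,3] S  >  k=2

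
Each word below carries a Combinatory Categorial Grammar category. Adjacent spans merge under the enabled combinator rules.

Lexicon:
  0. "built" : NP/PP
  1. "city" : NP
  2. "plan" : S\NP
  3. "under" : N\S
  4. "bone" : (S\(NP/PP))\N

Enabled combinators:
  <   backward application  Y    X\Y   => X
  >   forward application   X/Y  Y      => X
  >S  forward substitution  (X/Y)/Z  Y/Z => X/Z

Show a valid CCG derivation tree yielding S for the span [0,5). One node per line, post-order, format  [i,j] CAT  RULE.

[0,1] NP/PP  lex  "built"
[1,2] NP  lex  "city"
[2,3] S\NP  lex  "plan"
[1,3] S  <  k=2
[3,4] N\S  lex  "under"
[1,4] N  <  k=3
[4,5] (S\(NP/PP))\N  lex  "bone"
[1,5] S\(NP/PP)  <  k=4
[0,5] S  <  k=1

[0,5] S   <
  [0,1] "built" : NP/PP
  [1,5] S\(NP/PP)   <
    [1,4] N   <
      [1,3] S   <
        [1,2] "city" : NP
        [2,3] "plan" : S\NP
      [3,4] "under" : N\S
    [4,5] "bone" : (S\(NP/PP))\N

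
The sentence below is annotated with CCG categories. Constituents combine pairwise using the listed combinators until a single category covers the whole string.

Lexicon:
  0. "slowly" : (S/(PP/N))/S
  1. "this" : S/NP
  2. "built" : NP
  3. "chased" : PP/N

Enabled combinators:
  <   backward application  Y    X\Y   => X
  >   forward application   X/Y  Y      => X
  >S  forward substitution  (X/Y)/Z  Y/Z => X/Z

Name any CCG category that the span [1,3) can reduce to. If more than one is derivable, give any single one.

S

[0,4] S   >
  [0,3] S/(PP/N)   >
    [0,1] "slowly" : (S/(PP/N))/S
    [1,3] S   >
      [1,2] "this" : S/NP
      [2,3] "built" : NP
  [3,4] "chased" : PP/N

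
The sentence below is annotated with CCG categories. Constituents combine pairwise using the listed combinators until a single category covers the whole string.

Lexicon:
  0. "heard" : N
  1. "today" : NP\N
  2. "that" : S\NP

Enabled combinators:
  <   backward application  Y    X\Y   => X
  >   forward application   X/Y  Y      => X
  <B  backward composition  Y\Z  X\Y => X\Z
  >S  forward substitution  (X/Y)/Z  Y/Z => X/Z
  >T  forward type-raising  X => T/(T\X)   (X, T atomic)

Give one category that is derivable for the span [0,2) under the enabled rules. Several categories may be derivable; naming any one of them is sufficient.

NP

[0,3] S   <
  [0,2] NP   >
    [0,1] NP/(NP\N)   >T
      [0,1] "heard" : N
    [1,2] "today" : NP\N
  [2,3] "that" : S\NP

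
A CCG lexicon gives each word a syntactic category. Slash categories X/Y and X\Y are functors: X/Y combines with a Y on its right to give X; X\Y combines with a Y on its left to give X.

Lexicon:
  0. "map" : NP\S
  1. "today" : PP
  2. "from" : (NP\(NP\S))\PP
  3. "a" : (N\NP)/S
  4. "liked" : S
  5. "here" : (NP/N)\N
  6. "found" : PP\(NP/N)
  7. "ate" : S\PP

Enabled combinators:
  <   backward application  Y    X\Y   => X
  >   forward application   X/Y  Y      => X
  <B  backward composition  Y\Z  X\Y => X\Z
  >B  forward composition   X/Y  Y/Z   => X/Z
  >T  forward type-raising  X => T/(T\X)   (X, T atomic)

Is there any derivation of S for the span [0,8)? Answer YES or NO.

YES

[0,8] S   <
  [0,7] PP   <
    [0,5] N   <
      [0,3] NP   <
        [0,1] "map" : NP\S
        [1,3] NP\(NP\S)   <
          [1,2] "today" : PP
          [2,3] "from" : (NP\(NP\S))\PP
      [3,5] N\NP   >
        [3,4] "a" : (N\NP)/S
        [4,5] "liked" : S
    [5,7] PP\N   <B
      [5,6] "here" : (NP/N)\N
      [6,7] "found" : PP\(NP/N)
  [7,8] "ate" : S\PP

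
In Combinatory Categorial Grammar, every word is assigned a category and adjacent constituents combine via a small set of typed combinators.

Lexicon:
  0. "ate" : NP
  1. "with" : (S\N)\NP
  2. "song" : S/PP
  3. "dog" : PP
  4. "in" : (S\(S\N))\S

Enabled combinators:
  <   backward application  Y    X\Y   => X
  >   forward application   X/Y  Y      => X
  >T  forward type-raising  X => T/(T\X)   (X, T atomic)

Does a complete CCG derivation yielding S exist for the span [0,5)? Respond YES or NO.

[0,5] S   <
  [0,2] S\N   <
    [0,1] "ate" : NP
    [1,2] "with" : (S\N)\NP
  [2,5] S\(S\N)   <
    [2,4] S   >
      [2,3] "song" : S/PP
      [3,4] "dog" : PP
    [4,5] "in" : (S\(S\N))\S

YES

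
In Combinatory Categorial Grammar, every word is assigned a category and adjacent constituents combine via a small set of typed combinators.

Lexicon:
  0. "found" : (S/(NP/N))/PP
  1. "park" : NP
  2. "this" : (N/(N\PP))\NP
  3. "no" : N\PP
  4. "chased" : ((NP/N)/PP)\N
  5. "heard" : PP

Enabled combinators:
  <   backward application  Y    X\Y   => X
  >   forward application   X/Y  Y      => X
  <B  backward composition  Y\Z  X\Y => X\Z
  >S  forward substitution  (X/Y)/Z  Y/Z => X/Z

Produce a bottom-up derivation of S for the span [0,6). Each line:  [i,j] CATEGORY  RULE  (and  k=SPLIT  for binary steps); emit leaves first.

[0,6] S   >
  [0,5] S/PP   >S
    [0,1] "found" : (S/(NP/N))/PP
    [1,5] (NP/N)/PP   <
      [1,4] N   >
        [1,3] N/(N\PP)   <
          [1,2] "park" : NP
          [2,3] "this" : (N/(N\PP))\NP
        [3,4] "no" : N\PP
      [4,5] "chased" : ((NP/N)/PP)\N
  [5,6] "heard" : PP

[0,1] (S/(NP/N))/PP  lex  "found"
[1,2] NP  lex  "park"
[2,3] (N/(N\PP))\NP  lex  "this"
[1,3] N/(N\PP)  <  k=2
[3,4] N\PP  lex  "no"
[1,4] N  >  k=3
[4,5] ((NP/N)/PP)\N  lex  "chased"
[1,5] (NP/N)/PP  <  k=4
[0,5] S/PP  >S  k=1
[5,6] PP  lex  "heard"
[0,6] S  >  k=5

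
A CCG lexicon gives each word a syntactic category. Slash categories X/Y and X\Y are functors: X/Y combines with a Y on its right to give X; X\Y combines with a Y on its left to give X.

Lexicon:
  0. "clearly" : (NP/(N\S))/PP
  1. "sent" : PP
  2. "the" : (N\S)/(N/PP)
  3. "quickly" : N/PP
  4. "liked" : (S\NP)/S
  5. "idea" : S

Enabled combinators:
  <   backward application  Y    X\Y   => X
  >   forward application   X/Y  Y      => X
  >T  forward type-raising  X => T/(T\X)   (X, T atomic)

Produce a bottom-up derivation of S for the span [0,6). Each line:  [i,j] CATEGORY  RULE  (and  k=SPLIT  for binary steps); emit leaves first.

[0,6] S   <
  [0,4] NP   >
    [0,2] NP/(N\S)   >
      [0,1] "clearly" : (NP/(N\S))/PP
      [1,2] "sent" : PP
    [2,4] N\S   >
      [2,3] "the" : (N\S)/(N/PP)
      [3,4] "quickly" : N/PP
  [4,6] S\NP   >
    [4,5] "liked" : (S\NP)/S
    [5,6] "idea" : S

[0,1] (NP/(N\S))/PP  lex  "clearly"
[1,2] PP  lex  "sent"
[0,2] NP/(N\S)  >  k=1
[2,3] (N\S)/(N/PP)  lex  "the"
[3,4] N/PP  lex  "quickly"
[2,4] N\S  >  k=3
[0,4] NP  >  k=2
[4,5] (S\NP)/S  lex  "liked"
[5,6] S  lex  "idea"
[4,6] S\NP  >  k=5
[0,6] S  <  k=4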